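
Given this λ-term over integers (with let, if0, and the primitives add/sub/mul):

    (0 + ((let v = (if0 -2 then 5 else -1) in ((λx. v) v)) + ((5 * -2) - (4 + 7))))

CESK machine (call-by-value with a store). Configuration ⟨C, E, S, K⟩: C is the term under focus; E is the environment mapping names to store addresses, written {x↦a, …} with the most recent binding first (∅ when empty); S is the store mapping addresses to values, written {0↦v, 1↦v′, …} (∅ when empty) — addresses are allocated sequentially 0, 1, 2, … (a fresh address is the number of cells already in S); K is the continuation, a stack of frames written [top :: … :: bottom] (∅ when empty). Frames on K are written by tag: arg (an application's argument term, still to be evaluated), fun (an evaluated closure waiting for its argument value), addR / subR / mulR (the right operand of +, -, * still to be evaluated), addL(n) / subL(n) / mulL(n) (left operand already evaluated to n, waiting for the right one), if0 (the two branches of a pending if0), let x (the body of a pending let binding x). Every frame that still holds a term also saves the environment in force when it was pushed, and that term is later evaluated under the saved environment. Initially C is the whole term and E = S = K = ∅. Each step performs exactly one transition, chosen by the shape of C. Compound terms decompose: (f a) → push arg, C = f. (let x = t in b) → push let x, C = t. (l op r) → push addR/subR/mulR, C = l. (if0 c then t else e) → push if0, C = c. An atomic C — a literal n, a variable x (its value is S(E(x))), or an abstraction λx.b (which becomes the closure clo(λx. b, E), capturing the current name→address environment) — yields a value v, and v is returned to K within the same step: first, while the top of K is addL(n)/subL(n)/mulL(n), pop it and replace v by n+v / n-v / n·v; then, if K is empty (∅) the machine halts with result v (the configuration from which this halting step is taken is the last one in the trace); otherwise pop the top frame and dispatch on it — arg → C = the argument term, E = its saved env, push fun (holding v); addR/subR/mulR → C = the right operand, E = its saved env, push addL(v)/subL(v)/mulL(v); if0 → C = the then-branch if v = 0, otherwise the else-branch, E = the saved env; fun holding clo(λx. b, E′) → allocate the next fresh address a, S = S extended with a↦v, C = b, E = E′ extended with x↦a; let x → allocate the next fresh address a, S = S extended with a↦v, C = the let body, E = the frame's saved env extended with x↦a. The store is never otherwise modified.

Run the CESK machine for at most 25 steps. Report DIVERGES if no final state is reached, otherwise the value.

Answer: -22

Derivation:
step 0: ⟨C=(0 + ((let v = (if0 -2 then 5 else -1) in ((λx. v) v)) + ((5 * -2) - (4 + 7)))); E=∅; S=∅; K=∅⟩
step 1: ⟨C=0; E=∅; S=∅; K=[addR]⟩
step 2: ⟨C=((let v = (if0 -2 then 5 else -1) in ((λx. v) v)) + ((5 * -2) - (4 + 7))); E=∅; S=∅; K=[addL(0)]⟩
step 3: ⟨C=(let v = (if0 -2 then 5 else -1) in ((λx. v) v)); E=∅; S=∅; K=[addR :: addL(0)]⟩
step 4: ⟨C=(if0 -2 then 5 else -1); E=∅; S=∅; K=[let v :: addR :: addL(0)]⟩
step 5: ⟨C=-2; E=∅; S=∅; K=[if0 :: let v :: addR :: addL(0)]⟩
step 6: ⟨C=-1; E=∅; S=∅; K=[let v :: addR :: addL(0)]⟩
step 7: ⟨C=((λx. v) v); E={v↦0}; S={0↦-1}; K=[addR :: addL(0)]⟩
step 8: ⟨C=(λx. v); E={v↦0}; S={0↦-1}; K=[arg :: addR :: addL(0)]⟩
step 9: ⟨C=v; E={v↦0}; S={0↦-1}; K=[fun :: addR :: addL(0)]⟩
step 10: ⟨C=v; E={x↦1, v↦0}; S={0↦-1, 1↦-1}; K=[addR :: addL(0)]⟩
step 11: ⟨C=((5 * -2) - (4 + 7)); E=∅; S={0↦-1, 1↦-1}; K=[addL(-1) :: addL(0)]⟩
step 12: ⟨C=(5 * -2); E=∅; S={0↦-1, 1↦-1}; K=[subR :: addL(-1) :: addL(0)]⟩
step 13: ⟨C=5; E=∅; S={0↦-1, 1↦-1}; K=[mulR :: subR :: addL(-1) :: addL(0)]⟩
step 14: ⟨C=-2; E=∅; S={0↦-1, 1↦-1}; K=[mulL(5) :: subR :: addL(-1) :: addL(0)]⟩
step 15: ⟨C=(4 + 7); E=∅; S={0↦-1, 1↦-1}; K=[subL(-10) :: addL(-1) :: addL(0)]⟩
step 16: ⟨C=4; E=∅; S={0↦-1, 1↦-1}; K=[addR :: subL(-10) :: addL(-1) :: addL(0)]⟩
step 17: ⟨C=7; E=∅; S={0↦-1, 1↦-1}; K=[addL(4) :: subL(-10) :: addL(-1) :: addL(0)]⟩
→ final value -22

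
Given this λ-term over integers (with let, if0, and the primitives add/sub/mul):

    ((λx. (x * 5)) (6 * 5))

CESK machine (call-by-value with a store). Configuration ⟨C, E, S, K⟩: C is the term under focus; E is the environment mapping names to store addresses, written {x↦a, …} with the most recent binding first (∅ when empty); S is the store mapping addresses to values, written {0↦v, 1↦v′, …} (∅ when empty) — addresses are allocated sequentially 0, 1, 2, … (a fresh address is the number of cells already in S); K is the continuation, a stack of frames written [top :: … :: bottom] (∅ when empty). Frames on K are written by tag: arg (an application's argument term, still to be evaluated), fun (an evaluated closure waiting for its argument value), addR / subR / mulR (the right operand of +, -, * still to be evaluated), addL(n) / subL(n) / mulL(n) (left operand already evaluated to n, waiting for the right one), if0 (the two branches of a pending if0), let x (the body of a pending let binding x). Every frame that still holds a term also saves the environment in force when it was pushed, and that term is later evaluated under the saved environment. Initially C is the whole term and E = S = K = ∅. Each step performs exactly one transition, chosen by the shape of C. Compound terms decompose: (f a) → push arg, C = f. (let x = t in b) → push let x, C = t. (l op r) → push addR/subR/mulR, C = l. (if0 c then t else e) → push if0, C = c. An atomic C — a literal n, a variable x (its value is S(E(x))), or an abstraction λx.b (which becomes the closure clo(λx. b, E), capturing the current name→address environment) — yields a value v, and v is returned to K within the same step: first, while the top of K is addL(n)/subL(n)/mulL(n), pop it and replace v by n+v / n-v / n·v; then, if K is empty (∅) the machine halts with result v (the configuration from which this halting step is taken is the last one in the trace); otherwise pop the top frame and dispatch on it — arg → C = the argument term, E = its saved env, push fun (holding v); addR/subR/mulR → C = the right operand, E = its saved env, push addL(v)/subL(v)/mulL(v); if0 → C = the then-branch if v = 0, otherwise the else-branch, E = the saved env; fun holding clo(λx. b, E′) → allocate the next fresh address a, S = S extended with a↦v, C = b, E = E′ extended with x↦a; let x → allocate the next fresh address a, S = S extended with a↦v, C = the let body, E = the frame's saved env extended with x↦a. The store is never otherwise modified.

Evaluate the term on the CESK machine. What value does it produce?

0. <C=((λx. (x * 5)) (6 * 5)), E=∅, S=∅, K=∅>
1. <C=(λx. (x * 5)), E=∅, S=∅, K=[arg]>
2. <C=(6 * 5), E=∅, S=∅, K=[fun]>
3. <C=6, E=∅, S=∅, K=[mulR :: fun]>
4. <C=5, E=∅, S=∅, K=[mulL(6) :: fun]>
5. <C=(x * 5), E={x↦0}, S={0↦30}, K=∅>
6. <C=x, E={x↦0}, S={0↦30}, K=[mulR]>
7. <C=5, E={x↦0}, S={0↦30}, K=[mulL(30)]>
→ final value 150

Answer: 150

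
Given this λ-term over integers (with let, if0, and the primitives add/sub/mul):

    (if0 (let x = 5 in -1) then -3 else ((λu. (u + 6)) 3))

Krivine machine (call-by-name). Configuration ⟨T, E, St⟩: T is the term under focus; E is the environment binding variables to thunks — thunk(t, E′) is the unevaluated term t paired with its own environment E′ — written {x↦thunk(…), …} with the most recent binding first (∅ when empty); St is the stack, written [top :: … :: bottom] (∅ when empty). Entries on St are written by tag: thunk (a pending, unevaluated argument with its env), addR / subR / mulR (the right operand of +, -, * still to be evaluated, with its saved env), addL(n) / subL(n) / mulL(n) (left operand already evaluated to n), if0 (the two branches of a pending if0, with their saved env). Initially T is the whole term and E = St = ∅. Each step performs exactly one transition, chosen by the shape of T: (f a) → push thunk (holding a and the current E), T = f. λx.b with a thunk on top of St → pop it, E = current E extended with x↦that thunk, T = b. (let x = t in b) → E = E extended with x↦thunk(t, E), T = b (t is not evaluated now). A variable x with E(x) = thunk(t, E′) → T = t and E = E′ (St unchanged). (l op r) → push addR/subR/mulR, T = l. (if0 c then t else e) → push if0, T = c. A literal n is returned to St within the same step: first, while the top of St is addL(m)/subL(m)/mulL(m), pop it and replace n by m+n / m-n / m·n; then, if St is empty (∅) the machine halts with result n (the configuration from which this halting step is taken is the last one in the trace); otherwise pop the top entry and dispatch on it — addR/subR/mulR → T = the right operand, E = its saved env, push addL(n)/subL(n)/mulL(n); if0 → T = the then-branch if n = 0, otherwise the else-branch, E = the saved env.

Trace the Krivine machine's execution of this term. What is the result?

Answer: 9

Derivation:
step 0: [T=(if0 (let x = 5 in -1) then -3 else ((λu. (u + 6)) 3)) | E=∅ | St=∅]
step 1: [T=(let x = 5 in -1) | E=∅ | St=[if0]]
step 2: [T=-1 | E={x↦thunk(5, ∅)} | St=[if0]]
step 3: [T=((λu. (u + 6)) 3) | E=∅ | St=∅]
step 4: [T=(λu. (u + 6)) | E=∅ | St=[thunk]]
step 5: [T=(u + 6) | E={u↦thunk(3, ∅)} | St=∅]
step 6: [T=u | E={u↦thunk(3, ∅)} | St=[addR]]
step 7: [T=3 | E=∅ | St=[addR]]
step 8: [T=6 | E={u↦thunk(3, ∅)} | St=[addL(3)]]
→ final value 9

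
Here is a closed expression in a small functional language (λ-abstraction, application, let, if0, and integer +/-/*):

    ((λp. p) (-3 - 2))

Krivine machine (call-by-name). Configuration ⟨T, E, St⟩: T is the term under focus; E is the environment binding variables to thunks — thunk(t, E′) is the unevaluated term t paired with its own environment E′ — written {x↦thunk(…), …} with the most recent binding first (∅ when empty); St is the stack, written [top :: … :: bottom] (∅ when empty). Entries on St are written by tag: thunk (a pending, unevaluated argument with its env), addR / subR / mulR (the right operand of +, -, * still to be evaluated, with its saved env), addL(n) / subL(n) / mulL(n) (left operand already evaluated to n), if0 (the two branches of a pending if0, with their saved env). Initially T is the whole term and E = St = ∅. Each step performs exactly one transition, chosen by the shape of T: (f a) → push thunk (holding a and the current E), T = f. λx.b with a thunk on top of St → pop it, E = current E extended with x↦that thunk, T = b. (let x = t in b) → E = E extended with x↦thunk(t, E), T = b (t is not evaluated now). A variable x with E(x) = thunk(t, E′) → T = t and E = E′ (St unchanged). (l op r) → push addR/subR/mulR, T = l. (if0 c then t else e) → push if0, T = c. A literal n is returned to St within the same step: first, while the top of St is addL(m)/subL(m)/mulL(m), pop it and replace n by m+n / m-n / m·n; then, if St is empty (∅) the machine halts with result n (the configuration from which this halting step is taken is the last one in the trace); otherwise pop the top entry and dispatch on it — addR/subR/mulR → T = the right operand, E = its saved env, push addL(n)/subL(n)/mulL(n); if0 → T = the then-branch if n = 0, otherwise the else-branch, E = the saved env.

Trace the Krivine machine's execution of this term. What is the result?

Answer: -5

Execution trace:
step 0: ⟨T=((λp. p) (-3 - 2)); E=∅; St=∅⟩
step 1: ⟨T=(λp. p); E=∅; St=[thunk]⟩
step 2: ⟨T=p; E={p↦thunk((-3 - 2), ∅)}; St=∅⟩
step 3: ⟨T=(-3 - 2); E=∅; St=∅⟩
step 4: ⟨T=-3; E=∅; St=[subR]⟩
step 5: ⟨T=2; E=∅; St=[subL(-3)]⟩
→ final value -5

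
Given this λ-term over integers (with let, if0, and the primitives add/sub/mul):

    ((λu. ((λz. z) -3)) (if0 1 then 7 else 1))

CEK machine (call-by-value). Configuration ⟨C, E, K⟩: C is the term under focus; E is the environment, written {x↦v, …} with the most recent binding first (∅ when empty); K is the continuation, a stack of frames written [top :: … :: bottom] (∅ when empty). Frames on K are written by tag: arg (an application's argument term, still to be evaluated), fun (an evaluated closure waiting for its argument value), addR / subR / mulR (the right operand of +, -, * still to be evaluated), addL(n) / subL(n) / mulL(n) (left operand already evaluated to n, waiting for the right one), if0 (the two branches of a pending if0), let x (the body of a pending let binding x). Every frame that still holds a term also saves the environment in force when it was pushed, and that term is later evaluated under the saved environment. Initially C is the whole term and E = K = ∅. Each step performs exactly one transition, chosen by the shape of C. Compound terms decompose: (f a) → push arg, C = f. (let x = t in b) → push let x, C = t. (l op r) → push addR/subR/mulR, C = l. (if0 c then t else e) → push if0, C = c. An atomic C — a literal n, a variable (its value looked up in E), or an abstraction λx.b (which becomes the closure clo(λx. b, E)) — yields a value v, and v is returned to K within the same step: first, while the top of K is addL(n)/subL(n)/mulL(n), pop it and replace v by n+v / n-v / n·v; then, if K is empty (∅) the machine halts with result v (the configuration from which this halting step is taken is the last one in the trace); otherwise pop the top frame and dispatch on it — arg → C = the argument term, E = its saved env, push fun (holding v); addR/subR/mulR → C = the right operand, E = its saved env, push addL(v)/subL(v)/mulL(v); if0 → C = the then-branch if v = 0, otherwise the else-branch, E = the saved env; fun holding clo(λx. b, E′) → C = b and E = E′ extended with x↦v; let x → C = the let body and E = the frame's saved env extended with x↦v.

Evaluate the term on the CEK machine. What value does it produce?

Answer: -3

Derivation:
t=0: <C=((λu. ((λz. z) -3)) (if0 1 then 7 else 1)), E=∅, K=∅>
t=1: <C=(λu. ((λz. z) -3)), E=∅, K=[arg]>
t=2: <C=(if0 1 then 7 else 1), E=∅, K=[fun]>
t=3: <C=1, E=∅, K=[if0 :: fun]>
t=4: <C=1, E=∅, K=[fun]>
t=5: <C=((λz. z) -3), E={u↦1}, K=∅>
t=6: <C=(λz. z), E={u↦1}, K=[arg]>
t=7: <C=-3, E={u↦1}, K=[fun]>
t=8: <C=z, E={z↦-3, u↦1}, K=∅>
→ final value -3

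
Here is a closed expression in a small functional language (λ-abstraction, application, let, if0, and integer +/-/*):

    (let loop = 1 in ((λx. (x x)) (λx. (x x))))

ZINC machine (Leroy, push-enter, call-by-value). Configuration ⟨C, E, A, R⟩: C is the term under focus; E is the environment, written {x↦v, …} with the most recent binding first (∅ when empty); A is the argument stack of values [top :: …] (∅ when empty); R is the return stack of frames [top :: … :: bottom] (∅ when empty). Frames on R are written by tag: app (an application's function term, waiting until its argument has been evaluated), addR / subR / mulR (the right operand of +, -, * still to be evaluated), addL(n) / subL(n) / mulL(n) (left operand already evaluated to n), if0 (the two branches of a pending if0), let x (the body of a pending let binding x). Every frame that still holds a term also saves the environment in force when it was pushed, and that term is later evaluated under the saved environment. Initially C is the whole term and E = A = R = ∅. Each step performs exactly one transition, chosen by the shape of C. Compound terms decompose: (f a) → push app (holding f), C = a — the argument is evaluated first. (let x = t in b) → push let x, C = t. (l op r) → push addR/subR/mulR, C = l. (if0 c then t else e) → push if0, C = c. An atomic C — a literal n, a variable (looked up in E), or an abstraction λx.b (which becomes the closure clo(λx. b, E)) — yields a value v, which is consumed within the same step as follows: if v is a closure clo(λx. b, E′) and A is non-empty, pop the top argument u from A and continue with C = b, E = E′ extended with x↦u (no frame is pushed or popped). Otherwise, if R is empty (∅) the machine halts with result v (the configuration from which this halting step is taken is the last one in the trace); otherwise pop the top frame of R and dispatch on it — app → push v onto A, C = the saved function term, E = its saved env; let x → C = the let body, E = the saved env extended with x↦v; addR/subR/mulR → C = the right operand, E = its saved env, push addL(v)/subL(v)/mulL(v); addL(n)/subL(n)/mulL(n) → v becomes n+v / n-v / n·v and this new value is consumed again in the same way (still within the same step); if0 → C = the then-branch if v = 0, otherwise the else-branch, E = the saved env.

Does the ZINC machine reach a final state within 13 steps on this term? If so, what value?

Answer: DIVERGES (no final state within 13 steps)

Machine steps:
[0] ⟨C=(let loop = 1 in ((λx. (x x)) (λx. (x x)))); E=∅; A=∅; R=∅⟩
[1] ⟨C=1; E=∅; A=∅; R=[let loop]⟩
[2] ⟨C=((λx. (x x)) (λx. (x x))); E={loop↦1}; A=∅; R=∅⟩
[3] ⟨C=(λx. (x x)); E={loop↦1}; A=∅; R=[app]⟩
[4] ⟨C=(λx. (x x)); E={loop↦1}; A=[clo(λx. (x x), {loop↦1})]; R=∅⟩
[5] ⟨C=(x x); E={x↦clo(λx. (x x), {loop↦1}), loop↦1}; A=∅; R=∅⟩
[6] ⟨C=x; E={x↦clo(λx. (x x), {loop↦1}), loop↦1}; A=∅; R=[app]⟩
[7] ⟨C=x; E={x↦clo(λx. (x x), {loop↦1}), loop↦1}; A=[clo(λx. (x x), {loop↦1})]; R=∅⟩
… configuration repeats with period 3 (steps 5–7 recur indefinitely) …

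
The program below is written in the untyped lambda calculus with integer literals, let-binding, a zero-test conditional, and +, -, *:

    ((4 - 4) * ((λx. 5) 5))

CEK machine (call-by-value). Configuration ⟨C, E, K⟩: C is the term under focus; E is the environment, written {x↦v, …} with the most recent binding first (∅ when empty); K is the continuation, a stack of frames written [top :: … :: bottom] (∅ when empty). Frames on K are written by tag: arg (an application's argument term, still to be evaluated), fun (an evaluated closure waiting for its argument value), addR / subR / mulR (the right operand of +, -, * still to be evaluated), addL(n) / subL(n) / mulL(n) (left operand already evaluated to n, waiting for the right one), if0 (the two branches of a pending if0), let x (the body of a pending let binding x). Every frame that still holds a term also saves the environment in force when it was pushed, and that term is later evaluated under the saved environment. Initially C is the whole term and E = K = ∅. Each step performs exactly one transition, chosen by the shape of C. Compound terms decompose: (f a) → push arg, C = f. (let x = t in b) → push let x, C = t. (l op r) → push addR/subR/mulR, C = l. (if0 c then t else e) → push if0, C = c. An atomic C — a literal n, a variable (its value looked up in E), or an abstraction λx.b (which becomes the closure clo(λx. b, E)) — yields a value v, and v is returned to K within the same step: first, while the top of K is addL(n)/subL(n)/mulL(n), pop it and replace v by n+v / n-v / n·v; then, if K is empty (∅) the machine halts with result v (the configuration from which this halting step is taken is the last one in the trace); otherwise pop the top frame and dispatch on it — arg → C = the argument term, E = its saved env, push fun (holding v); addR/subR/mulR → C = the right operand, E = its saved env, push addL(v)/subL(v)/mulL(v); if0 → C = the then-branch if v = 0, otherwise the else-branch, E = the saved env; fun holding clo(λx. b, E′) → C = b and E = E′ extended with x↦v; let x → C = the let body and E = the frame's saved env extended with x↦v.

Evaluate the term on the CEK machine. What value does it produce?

Answer: 0

Execution trace:
t=0: [C=((4 - 4) * ((λx. 5) 5)) | E=∅ | K=∅]
t=1: [C=(4 - 4) | E=∅ | K=[mulR]]
t=2: [C=4 | E=∅ | K=[subR :: mulR]]
t=3: [C=4 | E=∅ | K=[subL(4) :: mulR]]
t=4: [C=((λx. 5) 5) | E=∅ | K=[mulL(0)]]
t=5: [C=(λx. 5) | E=∅ | K=[arg :: mulL(0)]]
t=6: [C=5 | E=∅ | K=[fun :: mulL(0)]]
t=7: [C=5 | E={x↦5} | K=[mulL(0)]]
→ final value 0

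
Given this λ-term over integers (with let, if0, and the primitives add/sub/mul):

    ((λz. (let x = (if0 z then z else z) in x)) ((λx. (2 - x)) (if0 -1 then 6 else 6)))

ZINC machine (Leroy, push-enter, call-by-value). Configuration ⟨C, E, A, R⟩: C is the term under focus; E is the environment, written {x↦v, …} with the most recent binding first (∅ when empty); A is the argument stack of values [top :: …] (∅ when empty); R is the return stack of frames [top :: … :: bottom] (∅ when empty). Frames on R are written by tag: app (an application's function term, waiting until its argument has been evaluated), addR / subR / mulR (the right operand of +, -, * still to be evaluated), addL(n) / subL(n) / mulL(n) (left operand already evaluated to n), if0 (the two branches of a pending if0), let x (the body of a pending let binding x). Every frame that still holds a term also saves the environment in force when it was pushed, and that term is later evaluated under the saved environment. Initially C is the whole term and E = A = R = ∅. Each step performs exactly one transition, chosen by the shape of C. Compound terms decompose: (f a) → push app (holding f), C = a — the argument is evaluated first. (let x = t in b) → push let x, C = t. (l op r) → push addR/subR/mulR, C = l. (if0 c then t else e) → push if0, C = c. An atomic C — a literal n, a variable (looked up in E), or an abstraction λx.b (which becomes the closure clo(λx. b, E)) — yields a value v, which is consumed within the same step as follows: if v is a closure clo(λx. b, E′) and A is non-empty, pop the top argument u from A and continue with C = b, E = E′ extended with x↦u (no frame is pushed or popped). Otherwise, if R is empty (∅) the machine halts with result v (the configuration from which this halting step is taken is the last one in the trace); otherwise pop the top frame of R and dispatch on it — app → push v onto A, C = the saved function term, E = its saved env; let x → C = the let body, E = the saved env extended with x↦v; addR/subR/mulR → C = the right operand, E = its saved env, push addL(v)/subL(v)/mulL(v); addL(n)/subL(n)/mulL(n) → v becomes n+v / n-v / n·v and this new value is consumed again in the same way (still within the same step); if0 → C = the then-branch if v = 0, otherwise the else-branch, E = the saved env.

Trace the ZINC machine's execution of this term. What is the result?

Answer: -4

Machine steps:
step 0: [C=((λz. (let x = (if0 z then z else z) in x)) ((λx. (2 - x)) (if0 -1 then 6 else 6))) | E=∅ | A=∅ | R=∅]
step 1: [C=((λx. (2 - x)) (if0 -1 then 6 else 6)) | E=∅ | A=∅ | R=[app]]
step 2: [C=(if0 -1 then 6 else 6) | E=∅ | A=∅ | R=[app :: app]]
step 3: [C=-1 | E=∅ | A=∅ | R=[if0 :: app :: app]]
step 4: [C=6 | E=∅ | A=∅ | R=[app :: app]]
step 5: [C=(λx. (2 - x)) | E=∅ | A=[6] | R=[app]]
step 6: [C=(2 - x) | E={x↦6} | A=∅ | R=[app]]
step 7: [C=2 | E={x↦6} | A=∅ | R=[subR :: app]]
step 8: [C=x | E={x↦6} | A=∅ | R=[subL(2) :: app]]
step 9: [C=(λz. (let x = (if0 z then z else z) in x)) | E=∅ | A=[-4] | R=∅]
step 10: [C=(let x = (if0 z then z else z) in x) | E={z↦-4} | A=∅ | R=∅]
step 11: [C=(if0 z then z else z) | E={z↦-4} | A=∅ | R=[let x]]
step 12: [C=z | E={z↦-4} | A=∅ | R=[if0 :: let x]]
step 13: [C=z | E={z↦-4} | A=∅ | R=[let x]]
step 14: [C=x | E={x↦-4, z↦-4} | A=∅ | R=∅]
→ final value -4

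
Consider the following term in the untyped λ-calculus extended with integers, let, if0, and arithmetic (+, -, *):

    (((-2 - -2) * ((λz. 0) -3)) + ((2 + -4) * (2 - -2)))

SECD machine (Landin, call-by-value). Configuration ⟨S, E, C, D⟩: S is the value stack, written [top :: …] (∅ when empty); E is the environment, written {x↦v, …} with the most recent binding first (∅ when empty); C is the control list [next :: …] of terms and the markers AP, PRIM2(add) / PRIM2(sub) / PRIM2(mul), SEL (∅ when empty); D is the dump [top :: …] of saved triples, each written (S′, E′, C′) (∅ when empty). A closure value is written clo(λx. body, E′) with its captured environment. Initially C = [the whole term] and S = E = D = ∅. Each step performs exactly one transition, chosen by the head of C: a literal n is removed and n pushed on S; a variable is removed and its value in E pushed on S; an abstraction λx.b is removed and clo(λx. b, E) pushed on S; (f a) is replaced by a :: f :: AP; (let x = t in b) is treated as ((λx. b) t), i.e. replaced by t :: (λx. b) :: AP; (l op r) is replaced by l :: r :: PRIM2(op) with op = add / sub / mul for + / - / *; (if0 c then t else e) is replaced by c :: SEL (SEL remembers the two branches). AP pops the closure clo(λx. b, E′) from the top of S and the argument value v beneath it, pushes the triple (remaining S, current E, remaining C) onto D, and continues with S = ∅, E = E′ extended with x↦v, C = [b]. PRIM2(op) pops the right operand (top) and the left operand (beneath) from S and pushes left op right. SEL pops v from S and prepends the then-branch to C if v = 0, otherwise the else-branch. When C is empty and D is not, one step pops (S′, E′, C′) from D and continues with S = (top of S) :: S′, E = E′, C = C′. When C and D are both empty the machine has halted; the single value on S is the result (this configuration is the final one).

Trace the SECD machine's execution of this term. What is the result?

[0] ⟨S=∅; E=∅; C=[(((-2 - -2) * ((λz. 0) -3)) + ((2 + -4) * (2 - -2)))]; D=∅⟩
[1] ⟨S=∅; E=∅; C=[((-2 - -2) * ((λz. 0) -3)) :: ((2 + -4) * (2 - -2)) :: PRIM2(add)]; D=∅⟩
[2] ⟨S=∅; E=∅; C=[(-2 - -2) :: ((λz. 0) -3) :: PRIM2(mul) :: ((2 + -4) * (2 - -2)) :: PRIM2(add)]; D=∅⟩
[3] ⟨S=∅; E=∅; C=[-2 :: -2 :: PRIM2(sub) :: ((λz. 0) -3) :: PRIM2(mul) :: ((2 + -4) * (2 - -2)) :: PRIM2(add)]; D=∅⟩
[4] ⟨S=[-2]; E=∅; C=[-2 :: PRIM2(sub) :: ((λz. 0) -3) :: PRIM2(mul) :: ((2 + -4) * (2 - -2)) :: PRIM2(add)]; D=∅⟩
[5] ⟨S=[-2 :: -2]; E=∅; C=[PRIM2(sub) :: ((λz. 0) -3) :: PRIM2(mul) :: ((2 + -4) * (2 - -2)) :: PRIM2(add)]; D=∅⟩
[6] ⟨S=[0]; E=∅; C=[((λz. 0) -3) :: PRIM2(mul) :: ((2 + -4) * (2 - -2)) :: PRIM2(add)]; D=∅⟩
[7] ⟨S=[0]; E=∅; C=[-3 :: (λz. 0) :: AP :: PRIM2(mul) :: ((2 + -4) * (2 - -2)) :: PRIM2(add)]; D=∅⟩
[8] ⟨S=[-3 :: 0]; E=∅; C=[(λz. 0) :: AP :: PRIM2(mul) :: ((2 + -4) * (2 - -2)) :: PRIM2(add)]; D=∅⟩
[9] ⟨S=[clo(λz. 0, ∅) :: -3 :: 0]; E=∅; C=[AP :: PRIM2(mul) :: ((2 + -4) * (2 - -2)) :: PRIM2(add)]; D=∅⟩
[10] ⟨S=∅; E={z↦-3}; C=[0]; D=[([0], ∅, [PRIM2(mul) :: ((2 + -4) * (2 - -2)) :: PRIM2(add)])]⟩
[11] ⟨S=[0]; E={z↦-3}; C=∅; D=[([0], ∅, [PRIM2(mul) :: ((2 + -4) * (2 - -2)) :: PRIM2(add)])]⟩
[12] ⟨S=[0 :: 0]; E=∅; C=[PRIM2(mul) :: ((2 + -4) * (2 - -2)) :: PRIM2(add)]; D=∅⟩
[13] ⟨S=[0]; E=∅; C=[((2 + -4) * (2 - -2)) :: PRIM2(add)]; D=∅⟩
[14] ⟨S=[0]; E=∅; C=[(2 + -4) :: (2 - -2) :: PRIM2(mul) :: PRIM2(add)]; D=∅⟩
[15] ⟨S=[0]; E=∅; C=[2 :: -4 :: PRIM2(add) :: (2 - -2) :: PRIM2(mul) :: PRIM2(add)]; D=∅⟩
[16] ⟨S=[2 :: 0]; E=∅; C=[-4 :: PRIM2(add) :: (2 - -2) :: PRIM2(mul) :: PRIM2(add)]; D=∅⟩
[17] ⟨S=[-4 :: 2 :: 0]; E=∅; C=[PRIM2(add) :: (2 - -2) :: PRIM2(mul) :: PRIM2(add)]; D=∅⟩
[18] ⟨S=[-2 :: 0]; E=∅; C=[(2 - -2) :: PRIM2(mul) :: PRIM2(add)]; D=∅⟩
[19] ⟨S=[-2 :: 0]; E=∅; C=[2 :: -2 :: PRIM2(sub) :: PRIM2(mul) :: PRIM2(add)]; D=∅⟩
[20] ⟨S=[2 :: -2 :: 0]; E=∅; C=[-2 :: PRIM2(sub) :: PRIM2(mul) :: PRIM2(add)]; D=∅⟩
[21] ⟨S=[-2 :: 2 :: -2 :: 0]; E=∅; C=[PRIM2(sub) :: PRIM2(mul) :: PRIM2(add)]; D=∅⟩
[22] ⟨S=[4 :: -2 :: 0]; E=∅; C=[PRIM2(mul) :: PRIM2(add)]; D=∅⟩
[23] ⟨S=[-8 :: 0]; E=∅; C=[PRIM2(add)]; D=∅⟩
[24] ⟨S=[-8]; E=∅; C=∅; D=∅⟩
→ final value -8

Answer: -8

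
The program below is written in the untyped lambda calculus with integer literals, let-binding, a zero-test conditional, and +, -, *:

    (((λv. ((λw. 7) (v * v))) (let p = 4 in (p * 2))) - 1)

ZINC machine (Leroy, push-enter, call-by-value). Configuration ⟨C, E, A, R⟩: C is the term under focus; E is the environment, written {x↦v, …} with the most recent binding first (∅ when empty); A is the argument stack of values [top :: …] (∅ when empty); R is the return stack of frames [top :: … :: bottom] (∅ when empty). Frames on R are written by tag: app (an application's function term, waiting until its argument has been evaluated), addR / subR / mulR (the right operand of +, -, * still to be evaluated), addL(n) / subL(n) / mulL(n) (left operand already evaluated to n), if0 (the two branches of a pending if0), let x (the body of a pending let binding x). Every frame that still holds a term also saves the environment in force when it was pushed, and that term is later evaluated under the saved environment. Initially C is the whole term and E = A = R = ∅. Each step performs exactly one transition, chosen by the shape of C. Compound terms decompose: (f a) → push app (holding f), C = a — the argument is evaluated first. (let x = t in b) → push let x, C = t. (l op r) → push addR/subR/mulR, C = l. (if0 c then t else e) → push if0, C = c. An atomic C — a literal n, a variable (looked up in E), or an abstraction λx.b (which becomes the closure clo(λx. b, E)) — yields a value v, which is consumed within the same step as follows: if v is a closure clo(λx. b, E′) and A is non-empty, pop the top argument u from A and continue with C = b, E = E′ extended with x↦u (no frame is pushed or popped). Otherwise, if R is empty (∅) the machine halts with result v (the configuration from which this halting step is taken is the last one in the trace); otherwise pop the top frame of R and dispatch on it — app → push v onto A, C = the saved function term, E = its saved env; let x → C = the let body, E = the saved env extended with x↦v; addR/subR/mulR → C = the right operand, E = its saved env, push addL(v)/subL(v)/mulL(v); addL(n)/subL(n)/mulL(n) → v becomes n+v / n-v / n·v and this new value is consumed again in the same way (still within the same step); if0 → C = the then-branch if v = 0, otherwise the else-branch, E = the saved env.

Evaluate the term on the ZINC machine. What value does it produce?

t=0: [C=(((λv. ((λw. 7) (v * v))) (let p = 4 in (p * 2))) - 1) | E=∅ | A=∅ | R=∅]
t=1: [C=((λv. ((λw. 7) (v * v))) (let p = 4 in (p * 2))) | E=∅ | A=∅ | R=[subR]]
t=2: [C=(let p = 4 in (p * 2)) | E=∅ | A=∅ | R=[app :: subR]]
t=3: [C=4 | E=∅ | A=∅ | R=[let p :: app :: subR]]
t=4: [C=(p * 2) | E={p↦4} | A=∅ | R=[app :: subR]]
t=5: [C=p | E={p↦4} | A=∅ | R=[mulR :: app :: subR]]
t=6: [C=2 | E={p↦4} | A=∅ | R=[mulL(4) :: app :: subR]]
t=7: [C=(λv. ((λw. 7) (v * v))) | E=∅ | A=[8] | R=[subR]]
t=8: [C=((λw. 7) (v * v)) | E={v↦8} | A=∅ | R=[subR]]
t=9: [C=(v * v) | E={v↦8} | A=∅ | R=[app :: subR]]
t=10: [C=v | E={v↦8} | A=∅ | R=[mulR :: app :: subR]]
t=11: [C=v | E={v↦8} | A=∅ | R=[mulL(8) :: app :: subR]]
t=12: [C=(λw. 7) | E={v↦8} | A=[64] | R=[subR]]
t=13: [C=7 | E={w↦64, v↦8} | A=∅ | R=[subR]]
t=14: [C=1 | E=∅ | A=∅ | R=[subL(7)]]
→ final value 6

Answer: 6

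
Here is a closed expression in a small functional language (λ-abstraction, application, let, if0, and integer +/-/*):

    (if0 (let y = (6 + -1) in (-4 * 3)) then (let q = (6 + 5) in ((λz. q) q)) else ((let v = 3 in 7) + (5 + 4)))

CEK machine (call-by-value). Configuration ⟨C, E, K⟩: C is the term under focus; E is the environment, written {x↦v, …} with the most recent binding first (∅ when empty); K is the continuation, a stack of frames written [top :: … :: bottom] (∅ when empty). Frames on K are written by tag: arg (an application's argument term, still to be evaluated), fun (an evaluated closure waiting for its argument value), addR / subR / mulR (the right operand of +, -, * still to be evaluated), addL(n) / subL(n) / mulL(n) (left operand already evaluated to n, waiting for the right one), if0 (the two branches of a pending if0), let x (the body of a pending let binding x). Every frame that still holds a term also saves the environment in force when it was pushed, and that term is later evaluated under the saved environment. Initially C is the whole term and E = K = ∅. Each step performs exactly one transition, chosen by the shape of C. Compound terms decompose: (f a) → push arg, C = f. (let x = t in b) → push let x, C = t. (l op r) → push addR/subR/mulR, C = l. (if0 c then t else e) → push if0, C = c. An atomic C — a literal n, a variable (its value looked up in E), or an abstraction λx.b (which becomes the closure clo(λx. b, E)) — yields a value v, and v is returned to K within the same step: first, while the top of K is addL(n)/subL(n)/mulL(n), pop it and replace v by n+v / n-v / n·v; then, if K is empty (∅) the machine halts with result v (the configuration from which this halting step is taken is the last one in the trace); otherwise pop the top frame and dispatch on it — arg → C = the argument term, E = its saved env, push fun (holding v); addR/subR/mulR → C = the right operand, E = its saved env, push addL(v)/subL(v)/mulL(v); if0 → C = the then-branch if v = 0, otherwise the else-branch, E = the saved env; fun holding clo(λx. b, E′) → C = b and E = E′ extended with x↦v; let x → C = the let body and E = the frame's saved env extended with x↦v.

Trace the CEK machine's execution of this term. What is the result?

t=0: [C=(if0 (let y = (6 + -1) in (-4 * 3)) then (let q = (6 + 5) in ((λz. q) q)) else ((let v = 3 in 7) + (5 + 4))) | E=∅ | K=∅]
t=1: [C=(let y = (6 + -1) in (-4 * 3)) | E=∅ | K=[if0]]
t=2: [C=(6 + -1) | E=∅ | K=[let y :: if0]]
t=3: [C=6 | E=∅ | K=[addR :: let y :: if0]]
t=4: [C=-1 | E=∅ | K=[addL(6) :: let y :: if0]]
t=5: [C=(-4 * 3) | E={y↦5} | K=[if0]]
t=6: [C=-4 | E={y↦5} | K=[mulR :: if0]]
t=7: [C=3 | E={y↦5} | K=[mulL(-4) :: if0]]
t=8: [C=((let v = 3 in 7) + (5 + 4)) | E=∅ | K=∅]
t=9: [C=(let v = 3 in 7) | E=∅ | K=[addR]]
t=10: [C=3 | E=∅ | K=[let v :: addR]]
t=11: [C=7 | E={v↦3} | K=[addR]]
t=12: [C=(5 + 4) | E=∅ | K=[addL(7)]]
t=13: [C=5 | E=∅ | K=[addR :: addL(7)]]
t=14: [C=4 | E=∅ | K=[addL(5) :: addL(7)]]
→ final value 16

Answer: 16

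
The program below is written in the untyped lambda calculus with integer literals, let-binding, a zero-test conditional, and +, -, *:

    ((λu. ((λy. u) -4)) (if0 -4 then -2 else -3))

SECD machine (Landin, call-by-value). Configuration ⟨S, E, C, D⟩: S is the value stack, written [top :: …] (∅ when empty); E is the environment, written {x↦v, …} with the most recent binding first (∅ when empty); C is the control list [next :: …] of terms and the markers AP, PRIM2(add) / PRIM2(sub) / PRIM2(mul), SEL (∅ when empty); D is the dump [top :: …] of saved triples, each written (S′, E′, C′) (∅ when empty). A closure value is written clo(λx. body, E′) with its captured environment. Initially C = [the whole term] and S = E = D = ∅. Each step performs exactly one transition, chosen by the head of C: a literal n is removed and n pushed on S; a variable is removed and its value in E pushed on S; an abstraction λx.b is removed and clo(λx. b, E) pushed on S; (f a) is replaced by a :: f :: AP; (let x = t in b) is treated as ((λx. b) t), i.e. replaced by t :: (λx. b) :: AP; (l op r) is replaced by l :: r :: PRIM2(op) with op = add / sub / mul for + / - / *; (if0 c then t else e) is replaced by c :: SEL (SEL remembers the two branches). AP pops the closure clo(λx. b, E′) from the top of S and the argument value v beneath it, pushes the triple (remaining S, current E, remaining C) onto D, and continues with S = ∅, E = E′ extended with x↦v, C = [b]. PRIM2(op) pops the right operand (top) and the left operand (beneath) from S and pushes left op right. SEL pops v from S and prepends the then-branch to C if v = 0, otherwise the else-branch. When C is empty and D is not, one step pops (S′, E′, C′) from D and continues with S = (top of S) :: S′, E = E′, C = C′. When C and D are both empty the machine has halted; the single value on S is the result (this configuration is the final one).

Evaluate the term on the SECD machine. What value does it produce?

0. [S=∅ | E=∅ | C=[((λu. ((λy. u) -4)) (if0 -4 then -2 else -3))] | D=∅]
1. [S=∅ | E=∅ | C=[(if0 -4 then -2 else -3) :: (λu. ((λy. u) -4)) :: AP] | D=∅]
2. [S=∅ | E=∅ | C=[-4 :: SEL :: (λu. ((λy. u) -4)) :: AP] | D=∅]
3. [S=[-4] | E=∅ | C=[SEL :: (λu. ((λy. u) -4)) :: AP] | D=∅]
4. [S=∅ | E=∅ | C=[-3 :: (λu. ((λy. u) -4)) :: AP] | D=∅]
5. [S=[-3] | E=∅ | C=[(λu. ((λy. u) -4)) :: AP] | D=∅]
6. [S=[clo(λu. ((λy. u) -4), ∅) :: -3] | E=∅ | C=[AP] | D=∅]
7. [S=∅ | E={u↦-3} | C=[((λy. u) -4)] | D=[(∅, ∅, ∅)]]
8. [S=∅ | E={u↦-3} | C=[-4 :: (λy. u) :: AP] | D=[(∅, ∅, ∅)]]
9. [S=[-4] | E={u↦-3} | C=[(λy. u) :: AP] | D=[(∅, ∅, ∅)]]
10. [S=[clo(λy. u, {u↦-3}) :: -4] | E={u↦-3} | C=[AP] | D=[(∅, ∅, ∅)]]
11. [S=∅ | E={y↦-4, u↦-3} | C=[u] | D=[(∅, {u↦-3}, ∅) :: (∅, ∅, ∅)]]
12. [S=[-3] | E={y↦-4, u↦-3} | C=∅ | D=[(∅, {u↦-3}, ∅) :: (∅, ∅, ∅)]]
13. [S=[-3] | E={u↦-3} | C=∅ | D=[(∅, ∅, ∅)]]
14. [S=[-3] | E=∅ | C=∅ | D=∅]
→ final value -3

Answer: -3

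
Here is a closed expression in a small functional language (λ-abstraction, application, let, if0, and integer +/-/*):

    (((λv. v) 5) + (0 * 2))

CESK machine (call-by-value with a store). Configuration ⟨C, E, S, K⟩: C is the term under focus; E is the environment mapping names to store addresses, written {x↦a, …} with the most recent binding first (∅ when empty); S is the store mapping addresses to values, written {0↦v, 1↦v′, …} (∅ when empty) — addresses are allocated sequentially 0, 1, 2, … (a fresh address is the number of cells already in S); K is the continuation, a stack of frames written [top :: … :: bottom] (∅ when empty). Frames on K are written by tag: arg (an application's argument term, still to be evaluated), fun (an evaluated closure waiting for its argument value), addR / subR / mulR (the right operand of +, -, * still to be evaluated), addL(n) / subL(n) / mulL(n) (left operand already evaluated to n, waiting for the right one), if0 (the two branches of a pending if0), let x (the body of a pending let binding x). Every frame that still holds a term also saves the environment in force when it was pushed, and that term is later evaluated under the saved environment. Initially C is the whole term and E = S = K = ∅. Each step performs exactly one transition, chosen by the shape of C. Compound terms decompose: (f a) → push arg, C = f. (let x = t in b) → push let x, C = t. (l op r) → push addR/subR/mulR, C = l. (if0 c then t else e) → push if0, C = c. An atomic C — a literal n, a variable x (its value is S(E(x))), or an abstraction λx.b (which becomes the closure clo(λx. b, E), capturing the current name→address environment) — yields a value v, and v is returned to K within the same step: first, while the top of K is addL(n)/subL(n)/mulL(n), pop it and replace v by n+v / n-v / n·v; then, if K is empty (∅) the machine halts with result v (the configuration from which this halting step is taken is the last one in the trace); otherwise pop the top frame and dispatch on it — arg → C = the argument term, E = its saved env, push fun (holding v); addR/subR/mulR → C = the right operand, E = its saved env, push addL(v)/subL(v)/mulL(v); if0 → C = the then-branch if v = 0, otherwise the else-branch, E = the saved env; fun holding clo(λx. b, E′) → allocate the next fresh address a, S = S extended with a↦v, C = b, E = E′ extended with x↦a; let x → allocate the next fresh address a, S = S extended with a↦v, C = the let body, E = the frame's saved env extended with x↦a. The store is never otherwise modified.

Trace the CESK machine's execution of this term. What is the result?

t=0: [C=(((λv. v) 5) + (0 * 2)) | E=∅ | S=∅ | K=∅]
t=1: [C=((λv. v) 5) | E=∅ | S=∅ | K=[addR]]
t=2: [C=(λv. v) | E=∅ | S=∅ | K=[arg :: addR]]
t=3: [C=5 | E=∅ | S=∅ | K=[fun :: addR]]
t=4: [C=v | E={v↦0} | S={0↦5} | K=[addR]]
t=5: [C=(0 * 2) | E=∅ | S={0↦5} | K=[addL(5)]]
t=6: [C=0 | E=∅ | S={0↦5} | K=[mulR :: addL(5)]]
t=7: [C=2 | E=∅ | S={0↦5} | K=[mulL(0) :: addL(5)]]
→ final value 5

Answer: 5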